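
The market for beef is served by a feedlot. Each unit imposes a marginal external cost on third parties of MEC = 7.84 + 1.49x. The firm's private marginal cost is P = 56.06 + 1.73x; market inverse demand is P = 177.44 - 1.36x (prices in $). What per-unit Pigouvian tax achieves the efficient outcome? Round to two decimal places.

tax = $44.78 per unit

Social marginal cost = private MC + MEC = 63.90 + 3.22x.
Set SMC = demand: 63.90 + 3.22x = 177.44 - 1.36x → x* = 24.7904.
The Pigouvian tax equals MEC at x*: 7.84 + 1.49×24.7904 = 44.7777.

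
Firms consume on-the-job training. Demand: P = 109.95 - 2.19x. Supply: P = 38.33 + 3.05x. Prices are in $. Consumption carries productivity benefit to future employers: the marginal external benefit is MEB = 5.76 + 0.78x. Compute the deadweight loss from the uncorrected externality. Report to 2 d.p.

DWL = $30.23

Market equilibrium (private): 38.33 + 3.05x = 109.95 - 2.19x → x_m = 13.6679.
Social marginal benefit = demand + MEB = 115.71 - 1.41x.
Set SMB = MC: 115.71 - 1.41x = 38.33 + 3.05x → x* = 17.3498.
Between x* and x_m the wedge SMB − MC runs linearly from 0 to MEB(x_m), so the loss is a triangle.
DWL = ½ × 3.6819 × 16.4210 = 30.2302.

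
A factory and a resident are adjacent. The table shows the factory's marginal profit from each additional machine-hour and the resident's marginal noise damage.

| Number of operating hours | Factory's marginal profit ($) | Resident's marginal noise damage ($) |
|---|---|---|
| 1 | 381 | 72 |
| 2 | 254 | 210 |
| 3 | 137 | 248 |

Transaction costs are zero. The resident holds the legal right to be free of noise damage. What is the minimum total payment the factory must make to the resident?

Efficient level: marginal profit ≥ marginal noise damage through level 2, so k* = 2.
With the resident holding the right, the factory must at least compensate total damage at k*: 72 + 210 = 282.

$282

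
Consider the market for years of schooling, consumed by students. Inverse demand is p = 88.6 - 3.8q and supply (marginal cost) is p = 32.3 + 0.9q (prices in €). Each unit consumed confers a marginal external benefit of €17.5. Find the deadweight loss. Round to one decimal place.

DWL = €32.6

Market equilibrium (private): 32.3 + 0.9q = 88.6 - 3.8q → q_m = 11.9787.
Social marginal benefit = demand + MEB = 106.1 - 3.8q.
Set SMB = MC: 106.1 - 3.8q = 32.3 + 0.9q → q* = 15.7021.
Between q* and q_m the wedge SMB − MC runs linearly from 0 to MEB(q_m), so the loss is a triangle.
DWL = ½ × 3.7234 × 17.5000 = 32.5798.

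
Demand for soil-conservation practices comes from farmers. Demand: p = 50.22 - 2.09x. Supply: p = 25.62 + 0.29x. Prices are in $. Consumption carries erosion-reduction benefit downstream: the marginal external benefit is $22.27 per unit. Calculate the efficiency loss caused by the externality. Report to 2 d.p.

DWL = $104.19

Market equilibrium (private): 25.62 + 0.29x = 50.22 - 2.09x → x_m = 10.3361.
Social marginal benefit = demand + MEB = 72.49 - 2.09x.
Set SMB = MC: 72.49 - 2.09x = 25.62 + 0.29x → x* = 19.6933.
Height of the DWL triangle at x_m is SMB(x_m) − MC(x_m) = MEB(x_m) = 22.2700.
DWL = ½ × 9.3572 × 22.2700 = 104.1924.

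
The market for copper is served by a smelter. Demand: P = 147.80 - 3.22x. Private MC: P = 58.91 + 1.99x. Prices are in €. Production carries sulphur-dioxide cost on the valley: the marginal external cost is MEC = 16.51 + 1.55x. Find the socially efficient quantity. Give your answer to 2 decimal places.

x* = 10.71

Social marginal cost = private MC + MEC = 75.42 + 3.54x.
Set SMC = demand: 75.42 + 3.54x = 147.80 - 3.22x → x* = 10.7071.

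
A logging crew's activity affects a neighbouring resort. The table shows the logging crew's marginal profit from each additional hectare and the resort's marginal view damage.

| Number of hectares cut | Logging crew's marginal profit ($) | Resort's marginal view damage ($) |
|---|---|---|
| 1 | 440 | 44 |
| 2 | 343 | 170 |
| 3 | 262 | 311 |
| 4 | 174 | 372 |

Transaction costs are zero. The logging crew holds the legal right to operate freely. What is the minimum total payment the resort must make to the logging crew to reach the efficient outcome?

$436

Left alone the logging crew would choose level 4 (marginal profit stays positive).
Efficient level: k* = 2 (marginal profit ≥ marginal view damage through 2).
The resort must at least cover the logging crew's forgone profit from cutting 4→2: 262 + 174 = 436.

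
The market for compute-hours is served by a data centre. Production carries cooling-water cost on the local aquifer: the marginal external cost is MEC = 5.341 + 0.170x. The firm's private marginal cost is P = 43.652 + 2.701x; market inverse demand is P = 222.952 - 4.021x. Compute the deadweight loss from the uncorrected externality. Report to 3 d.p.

DWL = 7.075

Market equilibrium (private): 43.652 + 2.701x = 222.952 - 4.021x → x_m = 26.6736.
Social marginal cost = private MC + MEC = 48.993 + 2.871x.
Set SMC = demand: 48.993 + 2.871x = 222.952 - 4.021x → x* = 25.2407.
Height of the DWL triangle at x_m is SMC(x_m) − demand(x_m) = MEC(x_m) = 9.8755.
DWL = ½ × 1.4329 × 9.8755 = 7.0753.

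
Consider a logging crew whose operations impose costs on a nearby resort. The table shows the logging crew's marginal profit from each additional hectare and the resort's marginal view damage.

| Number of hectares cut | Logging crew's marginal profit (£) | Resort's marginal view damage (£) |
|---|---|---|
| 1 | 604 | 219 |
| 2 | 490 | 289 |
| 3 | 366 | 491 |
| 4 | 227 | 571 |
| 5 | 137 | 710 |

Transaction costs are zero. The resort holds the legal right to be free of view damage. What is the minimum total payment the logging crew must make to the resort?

£508

Efficient level: marginal profit ≥ marginal view damage through level 2, so k* = 2.
With the resort holding the right, the logging crew must at least compensate total damage at k*: 219 + 289 = 508.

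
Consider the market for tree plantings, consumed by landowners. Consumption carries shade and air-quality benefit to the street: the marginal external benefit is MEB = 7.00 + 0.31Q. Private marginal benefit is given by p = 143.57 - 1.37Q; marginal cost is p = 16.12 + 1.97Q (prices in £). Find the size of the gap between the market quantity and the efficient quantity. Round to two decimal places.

Market equilibrium (private): 16.12 + 1.97Q = 143.57 - 1.37Q → Q_m = 38.1587.
Social marginal benefit = demand + MEB = 150.57 - 1.06Q.
Set SMB = MC: 150.57 - 1.06Q = 16.12 + 1.97Q → Q* = 44.3729.
Gap = |38.1587 − 44.3729| = 6.2142.

6.21 units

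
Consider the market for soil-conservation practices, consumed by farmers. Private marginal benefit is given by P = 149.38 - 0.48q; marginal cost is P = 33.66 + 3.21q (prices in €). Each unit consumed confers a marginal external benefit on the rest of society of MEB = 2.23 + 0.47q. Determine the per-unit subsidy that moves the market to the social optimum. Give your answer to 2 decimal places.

Social marginal benefit = demand + MEB = 151.61 - 0.01q.
Set SMB = MC: 151.61 - 0.01q = 33.66 + 3.21q → q* = 36.6304.
The Pigouvian subsidy equals MEB at q*: 2.23 + 0.47×36.6304 = 19.4463.

subsidy = €19.45 per unit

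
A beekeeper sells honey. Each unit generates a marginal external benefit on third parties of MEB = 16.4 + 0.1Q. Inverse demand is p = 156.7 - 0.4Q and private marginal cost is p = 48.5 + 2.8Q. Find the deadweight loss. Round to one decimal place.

Market equilibrium (private): 48.5 + 2.8Q = 156.7 - 0.4Q → Q_m = 33.8125.
Social marginal cost = private MC − MEB = 32.1 + 2.7Q.
Set SMC = demand: 32.1 + 2.7Q = 156.7 - 0.4Q → Q* = 40.1935.
The welfare-loss triangle has base |Q_m − Q*| and height MEB(Q_m) (the vertical gap between SMC and demand is zero at Q* and MEB at Q_m).
DWL = ½ × 6.3810 × 19.7813 = 63.1122.

DWL = 63.1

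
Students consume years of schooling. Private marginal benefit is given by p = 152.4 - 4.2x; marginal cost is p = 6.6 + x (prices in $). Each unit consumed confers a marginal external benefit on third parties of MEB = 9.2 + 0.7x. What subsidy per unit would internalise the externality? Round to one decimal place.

Social marginal benefit = demand + MEB = 161.6 - 3.5x.
Set SMB = MC: 161.6 - 3.5x = 6.6 + x → x* = 34.4444.
The Pigouvian subsidy equals MEB at x*: 9.2 + 0.7×34.4444 = 33.3111.

subsidy = $33.3 per unit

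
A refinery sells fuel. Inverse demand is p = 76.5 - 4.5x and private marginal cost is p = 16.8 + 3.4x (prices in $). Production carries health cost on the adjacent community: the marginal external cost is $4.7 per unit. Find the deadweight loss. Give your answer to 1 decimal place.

Market equilibrium (private): 16.8 + 3.4x = 76.5 - 4.5x → x_m = 7.5570.
Social marginal cost = private MC + MEC = 21.5 + 3.4x.
Set SMC = demand: 21.5 + 3.4x = 76.5 - 4.5x → x* = 6.9620.
Height of the DWL triangle at x_m is SMC(x_m) − demand(x_m) = MEC(x_m) = 4.7000.
DWL = ½ × 0.5950 × 4.7000 = 1.3983.

DWL = $1.4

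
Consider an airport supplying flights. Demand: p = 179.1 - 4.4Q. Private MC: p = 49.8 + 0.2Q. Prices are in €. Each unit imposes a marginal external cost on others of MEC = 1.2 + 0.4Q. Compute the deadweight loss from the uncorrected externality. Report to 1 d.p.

DWL = €15.5

Market equilibrium (private): 49.8 + 0.2Q = 179.1 - 4.4Q → Q_m = 28.1087.
Social marginal cost = private MC + MEC = 51.0 + 0.6Q.
Set SMC = demand: 51.0 + 0.6Q = 179.1 - 4.4Q → Q* = 25.6200.
The welfare-loss triangle has base |Q_m − Q*| and height MEC(Q_m) (the vertical gap between SMC and demand is zero at Q* and MEC at Q_m).
DWL = ½ × 2.4887 × 12.4435 = 15.4841.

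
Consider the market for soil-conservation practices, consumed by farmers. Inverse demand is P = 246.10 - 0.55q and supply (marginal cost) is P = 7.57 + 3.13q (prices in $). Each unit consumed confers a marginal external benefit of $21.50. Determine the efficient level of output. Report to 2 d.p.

q* = 70.66

Social marginal benefit = demand + MEB = 267.60 - 0.55q.
Set SMB = MC: 267.60 - 0.55q = 7.57 + 3.13q → q* = 70.6603.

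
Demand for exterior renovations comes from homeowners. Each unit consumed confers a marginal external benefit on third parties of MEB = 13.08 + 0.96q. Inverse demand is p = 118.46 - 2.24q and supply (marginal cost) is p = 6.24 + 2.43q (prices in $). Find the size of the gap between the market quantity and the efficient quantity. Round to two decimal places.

9.74 units

Market equilibrium (private): 6.24 + 2.43q = 118.46 - 2.24q → q_m = 24.0300.
Social marginal benefit = demand + MEB = 131.54 - 1.28q.
Set SMB = MC: 131.54 - 1.28q = 6.24 + 2.43q → q* = 33.7736.
Gap = |24.0300 − 33.7736| = 9.7436.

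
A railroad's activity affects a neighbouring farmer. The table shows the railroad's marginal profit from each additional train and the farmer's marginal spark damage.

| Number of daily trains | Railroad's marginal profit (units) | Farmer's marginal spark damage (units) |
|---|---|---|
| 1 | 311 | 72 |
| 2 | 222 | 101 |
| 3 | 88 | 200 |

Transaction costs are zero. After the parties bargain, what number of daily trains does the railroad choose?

2

Bargaining reaches the level where marginal profit last exceeds marginal spark damage.
That holds through level 2 (222 ≥ 101) but not at 3 (88 < 200).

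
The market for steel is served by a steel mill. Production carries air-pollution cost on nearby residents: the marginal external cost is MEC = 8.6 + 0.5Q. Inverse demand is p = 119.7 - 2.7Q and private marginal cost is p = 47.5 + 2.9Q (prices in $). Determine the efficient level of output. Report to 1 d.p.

Q* = 10.4

Social marginal cost = private MC + MEC = 56.1 + 3.4Q.
Set SMC = demand: 56.1 + 3.4Q = 119.7 - 2.7Q → Q* = 10.4262.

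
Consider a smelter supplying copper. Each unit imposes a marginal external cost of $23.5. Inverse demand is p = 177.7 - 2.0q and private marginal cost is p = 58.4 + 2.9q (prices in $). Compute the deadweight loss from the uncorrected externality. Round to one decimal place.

DWL = $56.4

Market equilibrium (private): 58.4 + 2.9q = 177.7 - 2.0q → q_m = 24.3469.
Social marginal cost = private MC + MEC = 81.9 + 2.9q.
Set SMC = demand: 81.9 + 2.9q = 177.7 - 2.0q → q* = 19.5510.
The loss is the area between SMC and demand from q* to q_m; with linear curves that's a triangle of height MEC(q_m).
DWL = ½ × 4.7959 × 23.5000 = 56.3518.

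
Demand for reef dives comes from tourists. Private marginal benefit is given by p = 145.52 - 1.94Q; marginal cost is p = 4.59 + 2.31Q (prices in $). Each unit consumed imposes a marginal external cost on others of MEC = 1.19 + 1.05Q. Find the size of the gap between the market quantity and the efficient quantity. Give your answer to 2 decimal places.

6.79 units

Market equilibrium (private): 4.59 + 2.31Q = 145.52 - 1.94Q → Q_m = 33.1600.
Social marginal benefit = demand − MEC = 144.33 - 2.99Q.
Set SMB = MC: 144.33 - 2.99Q = 4.59 + 2.31Q → Q* = 26.3660.
Gap = |33.1600 − 26.3660| = 6.7940.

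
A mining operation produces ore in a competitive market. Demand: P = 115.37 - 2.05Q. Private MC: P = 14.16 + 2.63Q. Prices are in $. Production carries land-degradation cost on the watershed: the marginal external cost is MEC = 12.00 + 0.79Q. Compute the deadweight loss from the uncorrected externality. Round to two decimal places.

Market equilibrium (private): 14.16 + 2.63Q = 115.37 - 2.05Q → Q_m = 21.6261.
Social marginal cost = private MC + MEC = 26.16 + 3.42Q.
Set SMC = demand: 26.16 + 3.42Q = 115.37 - 2.05Q → Q* = 16.3090.
The welfare-loss triangle has base |Q_m − Q*| and height MEC(Q_m) (the vertical gap between SMC and demand is zero at Q* and MEC at Q_m).
DWL = ½ × 5.3171 × 29.0846 = 77.3229.

DWL = $77.32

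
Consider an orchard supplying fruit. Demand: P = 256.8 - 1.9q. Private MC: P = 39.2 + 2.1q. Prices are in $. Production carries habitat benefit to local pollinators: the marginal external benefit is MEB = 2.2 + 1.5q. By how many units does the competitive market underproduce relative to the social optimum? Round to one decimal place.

Market equilibrium (private): 39.2 + 2.1q = 256.8 - 1.9q → q_m = 54.4000.
Social marginal cost = private MC − MEB = 37.0 + 0.6q.
Set SMC = demand: 37.0 + 0.6q = 256.8 - 1.9q → q* = 87.9200.
Gap = |54.4000 − 87.9200| = 33.5200.

33.5 units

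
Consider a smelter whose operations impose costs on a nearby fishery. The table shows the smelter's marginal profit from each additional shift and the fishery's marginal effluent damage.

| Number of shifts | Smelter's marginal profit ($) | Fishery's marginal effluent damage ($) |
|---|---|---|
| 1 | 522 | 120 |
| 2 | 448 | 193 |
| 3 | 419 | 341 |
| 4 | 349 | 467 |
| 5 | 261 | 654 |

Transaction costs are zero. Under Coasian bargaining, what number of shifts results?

Bargaining reaches the level where marginal profit last exceeds marginal effluent damage.
That holds through level 3 (419 ≥ 341) but not at 4 (349 < 467).

3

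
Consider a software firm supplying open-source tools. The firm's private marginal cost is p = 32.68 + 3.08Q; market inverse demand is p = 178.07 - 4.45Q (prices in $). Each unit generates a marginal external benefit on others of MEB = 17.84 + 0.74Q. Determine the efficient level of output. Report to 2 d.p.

Q* = 24.04

Social marginal cost = private MC − MEB = 14.84 + 2.34Q.
Set SMC = demand: 14.84 + 2.34Q = 178.07 - 4.45Q → Q* = 24.0398.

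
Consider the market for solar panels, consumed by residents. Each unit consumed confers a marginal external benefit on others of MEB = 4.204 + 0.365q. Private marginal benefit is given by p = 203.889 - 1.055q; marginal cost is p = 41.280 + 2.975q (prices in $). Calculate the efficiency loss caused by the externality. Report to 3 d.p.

DWL = $48.896

Market equilibrium (private): 41.280 + 2.975q = 203.889 - 1.055q → q_m = 40.3496.
Social marginal benefit = demand + MEB = 208.093 - 0.690q.
Set SMB = MC: 208.093 - 0.690q = 41.280 + 2.975q → q* = 45.5151.
The welfare-loss triangle has base |q_m − q*| and height MEB(q_m) (the vertical gap between SMB and MC is zero at q* and MEB at q_m).
DWL = ½ × 5.1655 × 18.9316 = 48.8956.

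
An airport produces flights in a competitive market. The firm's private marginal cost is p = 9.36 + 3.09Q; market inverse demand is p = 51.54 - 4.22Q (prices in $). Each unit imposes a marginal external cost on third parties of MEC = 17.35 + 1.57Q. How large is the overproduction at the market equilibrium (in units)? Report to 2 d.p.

2.97 units

Market equilibrium (private): 9.36 + 3.09Q = 51.54 - 4.22Q → Q_m = 5.7702.
Social marginal cost = private MC + MEC = 26.71 + 4.66Q.
Set SMC = demand: 26.71 + 4.66Q = 51.54 - 4.22Q → Q* = 2.7962.
Gap = |5.7702 − 2.7962| = 2.9740.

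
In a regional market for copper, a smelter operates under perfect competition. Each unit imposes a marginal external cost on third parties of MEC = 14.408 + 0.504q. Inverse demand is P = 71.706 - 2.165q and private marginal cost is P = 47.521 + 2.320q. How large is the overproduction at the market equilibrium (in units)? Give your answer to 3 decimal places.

Market equilibrium (private): 47.521 + 2.320q = 71.706 - 2.165q → q_m = 5.3924.
Social marginal cost = private MC + MEC = 61.929 + 2.824q.
Set SMC = demand: 61.929 + 2.824q = 71.706 - 2.165q → q* = 1.9597.
Gap = |5.3924 − 1.9597| = 3.4327.

3.433 units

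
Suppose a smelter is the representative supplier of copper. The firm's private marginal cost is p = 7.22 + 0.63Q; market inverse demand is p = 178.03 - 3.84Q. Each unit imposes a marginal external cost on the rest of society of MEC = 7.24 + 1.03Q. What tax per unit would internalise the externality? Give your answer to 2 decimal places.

Social marginal cost = private MC + MEC = 14.46 + 1.66Q.
Set SMC = demand: 14.46 + 1.66Q = 178.03 - 3.84Q → Q* = 29.7400.
The Pigouvian tax equals MEC at Q*: 7.24 + 1.03×29.7400 = 37.8722.

tax = 37.87 per unit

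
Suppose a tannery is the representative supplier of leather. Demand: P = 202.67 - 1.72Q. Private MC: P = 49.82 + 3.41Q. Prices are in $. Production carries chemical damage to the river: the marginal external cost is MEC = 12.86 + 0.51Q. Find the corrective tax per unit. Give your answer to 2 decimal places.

Social marginal cost = private MC + MEC = 62.68 + 3.92Q.
Set SMC = demand: 62.68 + 3.92Q = 202.67 - 1.72Q → Q* = 24.8209.
The Pigouvian tax equals MEC at Q*: 12.86 + 0.51×24.8209 = 25.5187.

tax = $25.52 per unit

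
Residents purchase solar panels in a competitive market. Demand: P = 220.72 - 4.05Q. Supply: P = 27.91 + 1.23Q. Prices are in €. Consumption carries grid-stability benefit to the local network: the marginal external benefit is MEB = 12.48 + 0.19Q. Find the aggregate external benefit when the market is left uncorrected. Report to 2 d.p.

Market equilibrium (private): 27.91 + 1.23Q = 220.72 - 4.05Q → Q_m = 36.5170.
Total external benefit = ∫₀^{Q_m} (12.48 + 0.19Q) dQ = 12.48×36.5170 + ½×0.19×36.5170² = 582.4138.

€582.41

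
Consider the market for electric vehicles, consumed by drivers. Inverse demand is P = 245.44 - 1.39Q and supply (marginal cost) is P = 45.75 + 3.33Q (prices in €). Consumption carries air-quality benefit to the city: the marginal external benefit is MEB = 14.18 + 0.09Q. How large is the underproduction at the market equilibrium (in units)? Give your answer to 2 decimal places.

Market equilibrium (private): 45.75 + 3.33Q = 245.44 - 1.39Q → Q_m = 42.3072.
Social marginal benefit = demand + MEB = 259.62 - 1.30Q.
Set SMB = MC: 259.62 - 1.30Q = 45.75 + 3.33Q → Q* = 46.1922.
Gap = |42.3072 − 46.1922| = 3.8850.

3.89 units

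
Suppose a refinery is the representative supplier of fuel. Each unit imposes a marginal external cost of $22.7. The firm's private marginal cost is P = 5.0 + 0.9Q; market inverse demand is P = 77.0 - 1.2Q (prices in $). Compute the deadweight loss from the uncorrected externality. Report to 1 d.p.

DWL = $122.7

Market equilibrium (private): 5.0 + 0.9Q = 77.0 - 1.2Q → Q_m = 34.2857.
Social marginal cost = private MC + MEC = 27.7 + 0.9Q.
Set SMC = demand: 27.7 + 0.9Q = 77.0 - 1.2Q → Q* = 23.4762.
Between Q* and Q_m the wedge SMC − demand runs linearly from 0 to MEC(Q_m), so the loss is a triangle.
DWL = ½ × 10.8095 × 22.7000 = 122.6878.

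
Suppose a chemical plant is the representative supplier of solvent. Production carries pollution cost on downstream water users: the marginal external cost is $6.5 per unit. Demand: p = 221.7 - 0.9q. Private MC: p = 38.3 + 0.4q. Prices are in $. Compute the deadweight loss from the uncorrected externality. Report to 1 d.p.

DWL = $16.3

Market equilibrium (private): 38.3 + 0.4q = 221.7 - 0.9q → q_m = 141.0769.
Social marginal cost = private MC + MEC = 44.8 + 0.4q.
Set SMC = demand: 44.8 + 0.4q = 221.7 - 0.9q → q* = 136.0769.
Between q* and q_m the wedge SMC − demand runs linearly from 0 to MEC(q_m), so the loss is a triangle.
DWL = ½ × 5.0000 × 6.5000 = 16.2500.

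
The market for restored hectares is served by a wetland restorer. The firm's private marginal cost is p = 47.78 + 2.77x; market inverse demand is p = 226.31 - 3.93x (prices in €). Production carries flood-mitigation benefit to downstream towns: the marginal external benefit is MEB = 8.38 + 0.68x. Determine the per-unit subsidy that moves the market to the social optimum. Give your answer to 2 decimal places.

subsidy = €29.49 per unit

Social marginal cost = private MC − MEB = 39.40 + 2.09x.
Set SMC = demand: 39.40 + 2.09x = 226.31 - 3.93x → x* = 31.0482.
The Pigouvian subsidy equals MEB at x*: 8.38 + 0.68×31.0482 = 29.4928.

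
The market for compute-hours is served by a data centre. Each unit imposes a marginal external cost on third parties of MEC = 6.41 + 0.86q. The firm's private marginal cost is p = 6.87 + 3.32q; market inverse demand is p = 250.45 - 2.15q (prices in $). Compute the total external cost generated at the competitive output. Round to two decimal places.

$1138.10

Market equilibrium (private): 6.87 + 3.32q = 250.45 - 2.15q → q_m = 44.5302.
Total external cost = ∫₀^{q_m} (6.41 + 0.86q) dq = 6.41×44.5302 + ½×0.86×44.5302² = 1138.1022.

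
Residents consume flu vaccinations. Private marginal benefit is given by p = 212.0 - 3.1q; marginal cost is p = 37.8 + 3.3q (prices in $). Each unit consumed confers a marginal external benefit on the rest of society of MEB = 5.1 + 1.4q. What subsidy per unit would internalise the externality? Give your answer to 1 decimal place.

subsidy = $55.3 per unit

Social marginal benefit = demand + MEB = 217.1 - 1.7q.
Set SMB = MC: 217.1 - 1.7q = 37.8 + 3.3q → q* = 35.8600.
The Pigouvian subsidy equals MEB at q*: 5.1 + 1.4×35.8600 = 55.3040.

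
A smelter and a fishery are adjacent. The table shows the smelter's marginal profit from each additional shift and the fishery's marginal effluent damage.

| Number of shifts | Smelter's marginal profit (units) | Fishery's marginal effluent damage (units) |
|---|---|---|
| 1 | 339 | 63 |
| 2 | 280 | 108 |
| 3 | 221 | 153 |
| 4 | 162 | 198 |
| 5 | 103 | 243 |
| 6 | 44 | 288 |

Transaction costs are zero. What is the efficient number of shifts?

Bargaining reaches the level where marginal profit last exceeds marginal effluent damage.
That holds through level 3 (221 ≥ 153) but not at 4 (162 < 198).

3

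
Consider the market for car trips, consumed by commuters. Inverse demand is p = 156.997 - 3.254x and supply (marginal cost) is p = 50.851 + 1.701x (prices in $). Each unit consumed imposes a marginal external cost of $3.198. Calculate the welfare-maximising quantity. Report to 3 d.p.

x* = 20.777

Social marginal benefit = demand − MEC = 153.799 - 3.254x.
Set SMB = MC: 153.799 - 3.254x = 50.851 + 1.701x → x* = 20.7766.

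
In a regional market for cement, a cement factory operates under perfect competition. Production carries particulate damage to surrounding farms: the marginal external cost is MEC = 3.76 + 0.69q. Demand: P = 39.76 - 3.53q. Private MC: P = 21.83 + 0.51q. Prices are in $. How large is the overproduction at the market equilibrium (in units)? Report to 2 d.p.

Market equilibrium (private): 21.83 + 0.51q = 39.76 - 3.53q → q_m = 4.4381.
Social marginal cost = private MC + MEC = 25.59 + 1.20q.
Set SMC = demand: 25.59 + 1.20q = 39.76 - 3.53q → q* = 2.9958.
Gap = |4.4381 − 2.9958| = 1.4423.

1.44 units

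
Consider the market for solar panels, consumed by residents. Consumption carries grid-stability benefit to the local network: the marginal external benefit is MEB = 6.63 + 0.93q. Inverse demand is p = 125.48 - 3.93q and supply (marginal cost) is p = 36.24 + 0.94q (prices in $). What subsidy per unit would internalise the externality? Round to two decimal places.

Social marginal benefit = demand + MEB = 132.11 - 3.00q.
Set SMB = MC: 132.11 - 3.00q = 36.24 + 0.94q → q* = 24.3325.
The Pigouvian subsidy equals MEB at q*: 6.63 + 0.93×24.3325 = 29.2592.

subsidy = $29.26 per unit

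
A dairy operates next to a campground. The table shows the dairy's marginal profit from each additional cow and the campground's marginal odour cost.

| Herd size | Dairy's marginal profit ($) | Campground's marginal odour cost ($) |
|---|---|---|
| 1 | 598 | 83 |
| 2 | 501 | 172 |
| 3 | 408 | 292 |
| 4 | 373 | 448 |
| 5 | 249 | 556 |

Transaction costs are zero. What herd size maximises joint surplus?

Bargaining reaches the level where marginal profit last exceeds marginal odour cost.
That holds through level 3 (408 ≥ 292) but not at 4 (373 < 448).

3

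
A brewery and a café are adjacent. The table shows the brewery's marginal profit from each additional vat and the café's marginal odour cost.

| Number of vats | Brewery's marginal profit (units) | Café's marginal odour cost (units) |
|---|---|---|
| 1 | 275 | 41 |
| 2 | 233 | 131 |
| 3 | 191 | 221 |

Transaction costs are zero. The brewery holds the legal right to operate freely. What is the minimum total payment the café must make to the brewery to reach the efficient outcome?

Left alone the brewery would choose level 3 (marginal profit stays positive).
Efficient level: k* = 2 (marginal profit ≥ marginal odour cost through 2).
The café must at least cover the brewery's forgone profit from cutting 3→2: 191 = 191.

191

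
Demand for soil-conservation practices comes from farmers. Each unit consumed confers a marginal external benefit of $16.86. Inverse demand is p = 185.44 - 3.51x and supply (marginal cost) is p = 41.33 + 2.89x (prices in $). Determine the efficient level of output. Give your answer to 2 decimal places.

x* = 25.15

Social marginal benefit = demand + MEB = 202.30 - 3.51x.
Set SMB = MC: 202.30 - 3.51x = 41.33 + 2.89x → x* = 25.1516.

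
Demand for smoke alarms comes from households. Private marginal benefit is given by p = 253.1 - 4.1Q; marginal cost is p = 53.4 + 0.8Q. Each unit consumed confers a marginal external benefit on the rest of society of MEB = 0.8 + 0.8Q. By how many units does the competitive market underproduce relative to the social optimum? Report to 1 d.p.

Market equilibrium (private): 53.4 + 0.8Q = 253.1 - 4.1Q → Q_m = 40.7551.
Social marginal benefit = demand + MEB = 253.9 - 3.3Q.
Set SMB = MC: 253.9 - 3.3Q = 53.4 + 0.8Q → Q* = 48.9024.
Gap = |40.7551 − 48.9024| = 8.1473.

8.1 units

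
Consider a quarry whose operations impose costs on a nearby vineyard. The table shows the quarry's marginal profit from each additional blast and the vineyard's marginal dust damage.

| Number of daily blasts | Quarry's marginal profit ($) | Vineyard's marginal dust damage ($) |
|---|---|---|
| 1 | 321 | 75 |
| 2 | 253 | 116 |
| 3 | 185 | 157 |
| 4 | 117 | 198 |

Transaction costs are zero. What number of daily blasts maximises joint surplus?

Bargaining reaches the level where marginal profit last exceeds marginal dust damage.
That holds through level 3 (185 ≥ 157) but not at 4 (117 < 198).

3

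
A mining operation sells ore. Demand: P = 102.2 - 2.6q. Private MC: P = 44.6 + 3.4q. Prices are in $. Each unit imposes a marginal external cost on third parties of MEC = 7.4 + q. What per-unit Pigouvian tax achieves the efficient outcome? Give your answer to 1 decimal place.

Social marginal cost = private MC + MEC = 52.0 + 4.4q.
Set SMC = demand: 52.0 + 4.4q = 102.2 - 2.6q → q* = 7.1714.
The Pigouvian tax equals MEC at q*: 7.4 + 1.0×7.1714 = 14.5714.

tax = $14.6 per unit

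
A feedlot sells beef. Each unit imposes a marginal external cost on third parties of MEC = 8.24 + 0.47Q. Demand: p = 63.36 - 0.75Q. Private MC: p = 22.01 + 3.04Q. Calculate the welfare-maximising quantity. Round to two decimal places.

Q* = 7.77

Social marginal cost = private MC + MEC = 30.25 + 3.51Q.
Set SMC = demand: 30.25 + 3.51Q = 63.36 - 0.75Q → Q* = 7.7723.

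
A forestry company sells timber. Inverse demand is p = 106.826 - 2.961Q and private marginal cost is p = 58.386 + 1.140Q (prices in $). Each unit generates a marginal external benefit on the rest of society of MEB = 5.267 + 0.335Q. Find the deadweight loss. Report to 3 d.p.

Market equilibrium (private): 58.386 + 1.140Q = 106.826 - 2.961Q → Q_m = 11.8118.
Social marginal cost = private MC − MEB = 53.119 + 0.805Q.
Set SMC = demand: 53.119 + 0.805Q = 106.826 - 2.961Q → Q* = 14.2610.
The loss is the area between SMC and demand from Q* to Q_m; with linear curves that's a triangle of height MEB(Q_m).
DWL = ½ × 2.4492 × 9.2239 = 11.2956.

DWL = $11.296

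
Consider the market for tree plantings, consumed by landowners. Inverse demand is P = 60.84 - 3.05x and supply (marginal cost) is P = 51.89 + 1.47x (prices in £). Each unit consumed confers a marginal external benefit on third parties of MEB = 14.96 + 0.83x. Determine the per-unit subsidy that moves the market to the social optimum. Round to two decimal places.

subsidy = £20.34 per unit

Social marginal benefit = demand + MEB = 75.80 - 2.22x.
Set SMB = MC: 75.80 - 2.22x = 51.89 + 1.47x → x* = 6.4797.
The Pigouvian subsidy equals MEB at x*: 14.96 + 0.83×6.4797 = 20.3382.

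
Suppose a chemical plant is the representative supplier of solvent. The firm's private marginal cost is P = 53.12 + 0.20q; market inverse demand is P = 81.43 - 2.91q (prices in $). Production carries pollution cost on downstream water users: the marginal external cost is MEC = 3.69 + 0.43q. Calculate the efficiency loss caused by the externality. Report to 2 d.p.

Market equilibrium (private): 53.12 + 0.20q = 81.43 - 2.91q → q_m = 9.1029.
Social marginal cost = private MC + MEC = 56.81 + 0.63q.
Set SMC = demand: 56.81 + 0.63q = 81.43 - 2.91q → q* = 6.9548.
The loss is the area between SMC and demand from q* to q_m; with linear curves that's a triangle of height MEC(q_m).
DWL = ½ × 2.1481 × 7.6042 = 8.1673.

DWL = $8.17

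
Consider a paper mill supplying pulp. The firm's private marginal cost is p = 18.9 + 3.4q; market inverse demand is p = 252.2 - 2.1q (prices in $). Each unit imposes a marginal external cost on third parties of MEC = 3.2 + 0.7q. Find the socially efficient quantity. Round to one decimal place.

q* = 37.1

Social marginal cost = private MC + MEC = 22.1 + 4.1q.
Set SMC = demand: 22.1 + 4.1q = 252.2 - 2.1q → q* = 37.1129.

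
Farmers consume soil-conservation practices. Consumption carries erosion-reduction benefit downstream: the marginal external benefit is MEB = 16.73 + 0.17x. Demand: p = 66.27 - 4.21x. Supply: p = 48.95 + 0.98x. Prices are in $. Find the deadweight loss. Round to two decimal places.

DWL = $29.80

Market equilibrium (private): 48.95 + 0.98x = 66.27 - 4.21x → x_m = 3.3372.
Social marginal benefit = demand + MEB = 83.00 - 4.04x.
Set SMB = MC: 83.00 - 4.04x = 48.95 + 0.98x → x* = 6.7829.
The loss is the area between SMB and MC from x* to x_m; with linear curves that's a triangle of height MEB(x_m).
DWL = ½ × 3.4457 × 17.2973 = 29.8007.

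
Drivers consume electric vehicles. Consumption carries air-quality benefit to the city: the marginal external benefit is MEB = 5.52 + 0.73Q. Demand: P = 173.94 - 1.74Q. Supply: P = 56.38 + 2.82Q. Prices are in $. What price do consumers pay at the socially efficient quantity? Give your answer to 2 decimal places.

Social marginal benefit = demand + MEB = 179.46 - 1.01Q.
Set SMB = MC: 179.46 - 1.01Q = 56.38 + 2.82Q → Q* = 32.1358.
Consumer price on the demand curve at Q*: 173.94 − 1.74×32.1358 = 118.0237.

P = $118.02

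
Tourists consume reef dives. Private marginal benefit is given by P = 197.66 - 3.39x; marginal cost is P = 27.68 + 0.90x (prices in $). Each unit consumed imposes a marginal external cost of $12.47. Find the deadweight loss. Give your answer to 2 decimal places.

Market equilibrium (private): 27.68 + 0.90x = 197.66 - 3.39x → x_m = 39.6224.
Social marginal benefit = demand − MEC = 185.19 - 3.39x.
Set SMB = MC: 185.19 - 3.39x = 27.68 + 0.90x → x* = 36.7156.
Between x* and x_m the wedge MC − SMB runs linearly from 0 to MEC(x_m), so the loss is a triangle.
DWL = ½ × 2.9068 × 12.4700 = 18.1239.

DWL = $18.12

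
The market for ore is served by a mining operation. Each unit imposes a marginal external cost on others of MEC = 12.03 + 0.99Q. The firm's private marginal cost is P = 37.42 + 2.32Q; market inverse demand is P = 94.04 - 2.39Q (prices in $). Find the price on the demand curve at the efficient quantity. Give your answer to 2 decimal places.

Social marginal cost = private MC + MEC = 49.45 + 3.31Q.
Set SMC = demand: 49.45 + 3.31Q = 94.04 - 2.39Q → Q* = 7.8228.
Consumer price on the demand curve at Q*: 94.04 − 2.39×7.8228 = 75.3435.

P = $75.34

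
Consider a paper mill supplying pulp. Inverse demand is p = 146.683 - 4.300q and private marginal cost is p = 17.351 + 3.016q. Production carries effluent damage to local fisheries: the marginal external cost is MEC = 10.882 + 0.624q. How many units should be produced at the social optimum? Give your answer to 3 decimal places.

q* = 14.918

Social marginal cost = private MC + MEC = 28.233 + 3.640q.
Set SMC = demand: 28.233 + 3.640q = 146.683 - 4.300q → q* = 14.9181.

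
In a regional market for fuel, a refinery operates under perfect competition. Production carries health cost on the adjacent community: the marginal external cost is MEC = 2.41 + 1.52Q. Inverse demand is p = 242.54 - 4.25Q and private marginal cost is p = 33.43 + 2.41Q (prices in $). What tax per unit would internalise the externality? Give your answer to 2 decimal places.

Social marginal cost = private MC + MEC = 35.84 + 3.93Q.
Set SMC = demand: 35.84 + 3.93Q = 242.54 - 4.25Q → Q* = 25.2689.
The Pigouvian tax equals MEC at Q*: 2.41 + 1.52×25.2689 = 40.8187.

tax = $40.82 per unit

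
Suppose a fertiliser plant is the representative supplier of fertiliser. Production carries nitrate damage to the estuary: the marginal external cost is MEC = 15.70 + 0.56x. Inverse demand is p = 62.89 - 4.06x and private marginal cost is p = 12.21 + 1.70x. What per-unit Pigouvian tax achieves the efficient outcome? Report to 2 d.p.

Social marginal cost = private MC + MEC = 27.91 + 2.26x.
Set SMC = demand: 27.91 + 2.26x = 62.89 - 4.06x → x* = 5.5348.
The Pigouvian tax equals MEC at x*: 15.70 + 0.56×5.5348 = 18.7995.

tax = 18.80 per unit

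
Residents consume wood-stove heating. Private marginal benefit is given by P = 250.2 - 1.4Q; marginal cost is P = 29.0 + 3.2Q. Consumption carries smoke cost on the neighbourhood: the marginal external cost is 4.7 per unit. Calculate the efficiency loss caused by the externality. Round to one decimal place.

Market equilibrium (private): 29.0 + 3.2Q = 250.2 - 1.4Q → Q_m = 48.0870.
Social marginal benefit = demand − MEC = 245.5 - 1.4Q.
Set SMB = MC: 245.5 - 1.4Q = 29.0 + 3.2Q → Q* = 47.0652.
The welfare-loss triangle has base |Q_m − Q*| and height MEC(Q_m) (the vertical gap between SMB and MC is zero at Q* and MEC at Q_m).
DWL = ½ × 1.0218 × 4.7000 = 2.4012.

DWL = 2.4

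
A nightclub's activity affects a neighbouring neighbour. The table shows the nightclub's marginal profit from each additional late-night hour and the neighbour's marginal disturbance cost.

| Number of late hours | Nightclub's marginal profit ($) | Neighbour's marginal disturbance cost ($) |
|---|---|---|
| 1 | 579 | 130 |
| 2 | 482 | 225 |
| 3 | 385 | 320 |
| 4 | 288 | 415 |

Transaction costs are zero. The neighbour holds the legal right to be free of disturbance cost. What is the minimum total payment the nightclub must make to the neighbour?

Efficient level: marginal profit ≥ marginal disturbance cost through level 3, so k* = 3.
With the neighbour holding the right, the nightclub must at least compensate total damage at k*: 130 + 225 + 320 = 675.

$675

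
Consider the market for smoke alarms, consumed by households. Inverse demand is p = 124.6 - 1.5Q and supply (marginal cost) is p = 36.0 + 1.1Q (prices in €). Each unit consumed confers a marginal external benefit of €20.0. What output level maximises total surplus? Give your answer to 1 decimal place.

Social marginal benefit = demand + MEB = 144.6 - 1.5Q.
Set SMB = MC: 144.6 - 1.5Q = 36.0 + 1.1Q → Q* = 41.7692.

Q* = 41.8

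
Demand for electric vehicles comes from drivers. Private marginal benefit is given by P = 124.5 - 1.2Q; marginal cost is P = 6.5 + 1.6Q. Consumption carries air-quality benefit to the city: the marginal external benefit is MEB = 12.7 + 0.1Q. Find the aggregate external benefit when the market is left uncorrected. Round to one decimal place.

Market equilibrium (private): 6.5 + 1.6Q = 124.5 - 1.2Q → Q_m = 42.1429.
Total external benefit = ∫₀^{Q_m} (12.7 + 0.1Q) dQ = 12.7×42.1429 + ½×0.1×42.1429² = 624.0160.

624.0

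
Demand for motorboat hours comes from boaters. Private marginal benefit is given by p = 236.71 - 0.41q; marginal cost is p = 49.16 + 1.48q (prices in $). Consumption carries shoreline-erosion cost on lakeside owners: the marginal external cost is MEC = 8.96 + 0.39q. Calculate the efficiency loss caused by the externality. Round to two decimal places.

DWL = $498.15

Market equilibrium (private): 49.16 + 1.48q = 236.71 - 0.41q → q_m = 99.2328.
Social marginal benefit = demand − MEC = 227.75 - 0.80q.
Set SMB = MC: 227.75 - 0.80q = 49.16 + 1.48q → q* = 78.3289.
The loss is the area between SMB and MC from q* to q_m; with linear curves that's a triangle of height MEC(q_m).
DWL = ½ × 20.9039 × 47.6608 = 498.1483.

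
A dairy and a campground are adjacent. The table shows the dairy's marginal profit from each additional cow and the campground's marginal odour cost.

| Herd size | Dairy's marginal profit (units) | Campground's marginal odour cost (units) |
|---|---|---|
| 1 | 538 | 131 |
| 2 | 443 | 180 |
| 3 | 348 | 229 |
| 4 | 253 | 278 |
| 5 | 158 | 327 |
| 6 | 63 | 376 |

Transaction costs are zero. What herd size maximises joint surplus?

Bargaining reaches the level where marginal profit last exceeds marginal odour cost.
That holds through level 3 (348 ≥ 229) but not at 4 (253 < 278).

3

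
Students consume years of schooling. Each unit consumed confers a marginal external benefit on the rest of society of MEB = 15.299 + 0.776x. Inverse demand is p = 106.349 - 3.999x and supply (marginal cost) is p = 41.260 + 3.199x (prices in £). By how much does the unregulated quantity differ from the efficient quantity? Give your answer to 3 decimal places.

3.475 units

Market equilibrium (private): 41.260 + 3.199x = 106.349 - 3.999x → x_m = 9.0427.
Social marginal benefit = demand + MEB = 121.648 - 3.223x.
Set SMB = MC: 121.648 - 3.223x = 41.260 + 3.199x → x* = 12.5176.
Gap = |9.0427 − 12.5176| = 3.4749.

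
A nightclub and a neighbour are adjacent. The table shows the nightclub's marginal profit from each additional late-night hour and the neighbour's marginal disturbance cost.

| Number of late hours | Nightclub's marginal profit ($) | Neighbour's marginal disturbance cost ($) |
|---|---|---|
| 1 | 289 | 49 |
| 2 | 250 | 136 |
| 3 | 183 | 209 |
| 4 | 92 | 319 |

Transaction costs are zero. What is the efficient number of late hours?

2

Bargaining reaches the level where marginal profit last exceeds marginal disturbance cost.
That holds through level 2 (250 ≥ 136) but not at 3 (183 < 209).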